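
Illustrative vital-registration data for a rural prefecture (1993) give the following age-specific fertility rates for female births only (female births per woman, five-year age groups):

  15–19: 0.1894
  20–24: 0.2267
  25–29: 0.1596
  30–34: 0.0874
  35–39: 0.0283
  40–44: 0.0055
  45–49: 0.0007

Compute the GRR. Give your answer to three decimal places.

3.488

Sum of female ASFRs = 0.1894 + 0.2267 + 0.1596 + 0.0874 + 0.0283 + 0.0055 + 0.0007 = 0.6976
GRR = 5 × 0.6976 = 3.488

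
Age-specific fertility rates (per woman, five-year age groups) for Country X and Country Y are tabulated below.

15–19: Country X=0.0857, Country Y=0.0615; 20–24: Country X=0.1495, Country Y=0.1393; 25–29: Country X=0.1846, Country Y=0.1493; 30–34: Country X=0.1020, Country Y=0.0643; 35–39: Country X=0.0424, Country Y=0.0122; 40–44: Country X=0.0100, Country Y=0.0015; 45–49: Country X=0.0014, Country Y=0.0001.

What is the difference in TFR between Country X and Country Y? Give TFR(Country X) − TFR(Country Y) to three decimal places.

Country X:
  Sum of ASFRs = 0.0857 + 0.1495 + 0.1846 + 0.1020 + 0.0424 + 0.0100 + 0.0014 = 0.5756
  TFR = 5 × 0.5756 = 2.878
Country Y:
  Sum of ASFRs = 0.0615 + 0.1393 + 0.1493 + 0.0643 + 0.0122 + 0.0015 + 0.0001 = 0.4282
  TFR = 5 × 0.4282 = 2.141
Difference = 2.878 − 2.141 = 0.737

0.737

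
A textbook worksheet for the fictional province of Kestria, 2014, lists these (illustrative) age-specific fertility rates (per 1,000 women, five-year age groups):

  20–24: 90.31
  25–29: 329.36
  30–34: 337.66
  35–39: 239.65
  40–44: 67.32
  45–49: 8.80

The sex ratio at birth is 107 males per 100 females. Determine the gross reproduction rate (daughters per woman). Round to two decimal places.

Proportion female at birth = 100 / (100 + 107) = 0.48309.
Sum of ASFRs = 90.31 + 329.36 + 337.66 + 239.65 + 67.32 + 8.80 = 1073.10
TFR = 5 × 1073.10 / 1000 = 5.3655
GRR = 0.48309 × 5.3655 = 2.59202

2.59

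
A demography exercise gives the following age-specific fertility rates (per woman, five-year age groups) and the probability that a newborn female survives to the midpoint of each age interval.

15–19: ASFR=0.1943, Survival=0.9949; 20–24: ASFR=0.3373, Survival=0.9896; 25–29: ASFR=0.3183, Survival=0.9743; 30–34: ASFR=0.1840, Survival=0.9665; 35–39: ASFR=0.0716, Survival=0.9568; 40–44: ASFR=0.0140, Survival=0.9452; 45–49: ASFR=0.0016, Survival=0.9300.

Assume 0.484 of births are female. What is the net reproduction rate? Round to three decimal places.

Proportion female at birth = 0.484.
Weighting each age-specific rate by interval width and survival:
  15–19: 5 × 0.1943 × 0.9949 = 0.96655
  20–24: 5 × 0.3373 × 0.9896 = 1.66896
  25–29: 5 × 0.3183 × 0.9743 = 1.55060
  30–34: 5 × 0.1840 × 0.9665 = 0.88918
  35–39: 5 × 0.0716 × 0.9568 = 0.34253
  40–44: 5 × 0.0140 × 0.9452 = 0.06616
  45–49: 5 × 0.0016 × 0.9300 = 0.00744
Sum = 5.49142
NRR = 0.484 × 5.49142 = 2.65785
An NRR exceeding 1 indicates intrinsic growth under these rates.

2.658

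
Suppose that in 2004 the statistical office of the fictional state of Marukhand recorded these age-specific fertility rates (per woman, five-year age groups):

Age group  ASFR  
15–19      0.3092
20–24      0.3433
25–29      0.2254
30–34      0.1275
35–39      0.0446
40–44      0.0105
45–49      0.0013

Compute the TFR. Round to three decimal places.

Sum of ASFRs = 0.3092 + 0.3433 + 0.2254 + 0.1275 + 0.0446 + 0.0105 + 0.0013 = 1.0618
TFR = 5 × 1.0618 = 5.309

5.309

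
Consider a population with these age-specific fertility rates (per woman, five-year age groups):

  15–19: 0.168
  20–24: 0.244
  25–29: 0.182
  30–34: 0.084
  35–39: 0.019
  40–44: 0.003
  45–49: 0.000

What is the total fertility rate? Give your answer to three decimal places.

3.500

Sum of ASFRs = 0.168 + 0.244 + 0.182 + 0.084 + 0.019 + 0.003 + 0.000 = 0.700
TFR = 5 × 0.700 = 3.5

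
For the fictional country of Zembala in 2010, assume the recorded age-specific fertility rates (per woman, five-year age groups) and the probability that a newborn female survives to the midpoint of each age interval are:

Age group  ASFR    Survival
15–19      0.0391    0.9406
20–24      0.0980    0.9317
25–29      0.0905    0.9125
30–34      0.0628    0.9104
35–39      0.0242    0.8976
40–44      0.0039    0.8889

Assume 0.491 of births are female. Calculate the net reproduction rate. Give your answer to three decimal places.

Proportion female at birth = 0.491.
Weighting each age-specific rate by interval width and survival:
  15–19: 5 × 0.0391 × 0.9406 = 0.18389
  20–24: 5 × 0.0980 × 0.9317 = 0.45653
  25–29: 5 × 0.0905 × 0.9125 = 0.41291
  30–34: 5 × 0.0628 × 0.9104 = 0.28587
  35–39: 5 × 0.0242 × 0.8976 = 0.10861
  40–44: 5 × 0.0039 × 0.8889 = 0.01733
Sum = 1.46514
NRR = 0.491 × 1.46514 = 0.71938

0.719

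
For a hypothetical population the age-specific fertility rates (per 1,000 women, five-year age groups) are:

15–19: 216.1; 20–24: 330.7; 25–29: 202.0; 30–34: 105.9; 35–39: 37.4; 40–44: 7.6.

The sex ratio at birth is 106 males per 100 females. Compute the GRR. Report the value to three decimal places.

Proportion female at birth = 100 / (100 + 106) = 0.48544.
Sum of ASFRs = 216.1 + 330.7 + 202.0 + 105.9 + 37.4 + 7.6 = 899.7
TFR = 5 × 899.7 / 1000 = 4.4985
GRR = 0.48544 × 4.4985 = 2.18375

2.184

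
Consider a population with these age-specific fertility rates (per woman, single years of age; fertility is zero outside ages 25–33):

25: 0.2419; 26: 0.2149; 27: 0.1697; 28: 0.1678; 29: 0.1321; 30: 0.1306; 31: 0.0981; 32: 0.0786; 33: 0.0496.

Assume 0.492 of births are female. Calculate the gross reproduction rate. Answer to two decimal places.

Proportion female at birth = 0.492.
Sum of ASFRs = 0.2419 + 0.2149 + 0.1697 + 0.1678 + 0.1321 + 0.1306 + 0.0981 + 0.0786 + 0.0496 = 1.2833
TFR = 1.2833
GRR = 0.492 × 1.2833 = 0.63138

0.63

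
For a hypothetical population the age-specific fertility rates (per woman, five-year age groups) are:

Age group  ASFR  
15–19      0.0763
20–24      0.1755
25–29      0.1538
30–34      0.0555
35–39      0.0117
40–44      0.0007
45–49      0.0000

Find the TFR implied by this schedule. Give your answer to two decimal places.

Sum of ASFRs = 0.0763 + 0.1755 + 0.1538 + 0.0555 + 0.0117 + 0.0007 + 0.0000 = 0.4735
TFR = 5 × 0.4735 = 2.3675

2.37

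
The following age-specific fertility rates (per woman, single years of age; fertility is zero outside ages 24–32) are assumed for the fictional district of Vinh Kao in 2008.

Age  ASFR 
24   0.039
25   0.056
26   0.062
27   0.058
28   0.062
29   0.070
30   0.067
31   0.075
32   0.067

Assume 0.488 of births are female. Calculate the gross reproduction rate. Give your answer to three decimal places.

Proportion female at birth = 0.488.
Sum of ASFRs = 0.039 + 0.056 + 0.062 + 0.058 + 0.062 + 0.070 + 0.067 + 0.075 + 0.067 = 0.556
TFR = 0.556
GRR = 0.488 × 0.556 = 0.27133

0.271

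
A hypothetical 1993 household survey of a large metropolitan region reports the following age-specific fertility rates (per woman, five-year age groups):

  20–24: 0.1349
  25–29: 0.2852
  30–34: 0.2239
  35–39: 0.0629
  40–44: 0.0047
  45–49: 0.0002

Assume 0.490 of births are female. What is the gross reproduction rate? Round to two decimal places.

1.74

Proportion female at birth = 0.490.
Sum of ASFRs = 0.1349 + 0.2852 + 0.2239 + 0.0629 + 0.0047 + 0.0002 = 0.7118
TFR = 5 × 0.7118 = 3.559
GRR = 0.490 × 3.559 = 1.74391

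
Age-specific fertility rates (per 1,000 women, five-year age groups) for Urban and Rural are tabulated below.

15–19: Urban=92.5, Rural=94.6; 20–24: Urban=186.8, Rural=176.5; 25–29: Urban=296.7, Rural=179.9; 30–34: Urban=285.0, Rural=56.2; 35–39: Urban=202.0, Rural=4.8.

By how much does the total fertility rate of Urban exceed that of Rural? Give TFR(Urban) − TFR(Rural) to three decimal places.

Urban:
  Sum of ASFRs = 92.5 + 186.8 + 296.7 + 285.0 + 202.0 = 1063.0
  TFR = 5 × 1063.0 / 1000 = 5.315
Rural:
  Sum of ASFRs = 94.6 + 176.5 + 179.9 + 56.2 + 4.8 = 512.0
  TFR = 5 × 512.0 / 1000 = 2.56
Difference = 5.315 − 2.56 = 2.755

2.755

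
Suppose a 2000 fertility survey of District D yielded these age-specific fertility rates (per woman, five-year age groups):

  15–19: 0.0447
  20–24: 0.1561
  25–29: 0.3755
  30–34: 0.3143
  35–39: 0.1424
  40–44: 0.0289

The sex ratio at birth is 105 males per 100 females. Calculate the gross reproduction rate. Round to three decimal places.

Proportion female at birth = 100 / (100 + 105) = 0.48780.
Sum of ASFRs = 0.0447 + 0.1561 + 0.3755 + 0.3143 + 0.1424 + 0.0289 = 1.0619
TFR = 5 × 1.0619 = 5.3095
GRR = 0.48780 × 5.3095 = 2.58997

2.590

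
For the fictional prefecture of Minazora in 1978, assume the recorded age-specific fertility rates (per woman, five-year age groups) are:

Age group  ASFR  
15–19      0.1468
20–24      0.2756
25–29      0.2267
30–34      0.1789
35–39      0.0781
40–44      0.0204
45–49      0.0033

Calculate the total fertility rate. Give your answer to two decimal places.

4.65

Sum of ASFRs = 0.1468 + 0.2756 + 0.2267 + 0.1789 + 0.0781 + 0.0204 + 0.0033 = 0.9298
TFR = 5 × 0.9298 = 4.649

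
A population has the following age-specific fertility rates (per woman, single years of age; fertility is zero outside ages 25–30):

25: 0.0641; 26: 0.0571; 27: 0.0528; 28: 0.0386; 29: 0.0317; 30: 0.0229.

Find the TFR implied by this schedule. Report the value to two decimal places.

Sum of ASFRs = 0.0641 + 0.0571 + 0.0528 + 0.0386 + 0.0317 + 0.0229 = 0.2672
TFR = 0.2672

0.27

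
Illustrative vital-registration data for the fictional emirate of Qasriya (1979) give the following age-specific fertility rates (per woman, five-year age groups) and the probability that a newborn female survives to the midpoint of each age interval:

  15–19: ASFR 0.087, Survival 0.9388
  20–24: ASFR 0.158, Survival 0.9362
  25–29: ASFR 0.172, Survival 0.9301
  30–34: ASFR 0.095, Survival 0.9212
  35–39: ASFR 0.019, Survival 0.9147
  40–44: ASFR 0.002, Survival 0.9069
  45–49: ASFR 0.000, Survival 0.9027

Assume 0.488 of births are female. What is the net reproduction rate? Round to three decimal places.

1.211

Proportion female at birth = 0.488.
Weighting each age-specific rate by interval width and survival:
  15–19: 5 × 0.087 × 0.9388 = 0.40838
  20–24: 5 × 0.158 × 0.9362 = 0.73960
  25–29: 5 × 0.172 × 0.9301 = 0.79989
  30–34: 5 × 0.095 × 0.9212 = 0.43757
  35–39: 5 × 0.019 × 0.9147 = 0.08690
  40–44: 5 × 0.002 × 0.9069 = 0.00907
  45–49: 5 × 0.000 × 0.9027 = 0.00000
Sum = 2.48141
NRR = 0.488 × 2.48141 = 1.21093
NRR > 1, so each generation more than replaces itself.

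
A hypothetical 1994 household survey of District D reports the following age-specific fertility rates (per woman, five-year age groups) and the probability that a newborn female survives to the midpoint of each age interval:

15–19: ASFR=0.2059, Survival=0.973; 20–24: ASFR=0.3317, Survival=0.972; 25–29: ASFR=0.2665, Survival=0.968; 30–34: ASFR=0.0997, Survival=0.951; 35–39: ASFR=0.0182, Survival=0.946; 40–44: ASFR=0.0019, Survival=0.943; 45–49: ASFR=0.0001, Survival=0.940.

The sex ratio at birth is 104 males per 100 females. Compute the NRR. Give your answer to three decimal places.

Proportion female at birth = 100 / (100 + 104) = 0.49020.
Each age group contributes 5 × ASFR × survival:
  15–19: 5 × 0.2059 × 0.973 = 1.00170
  20–24: 5 × 0.3317 × 0.972 = 1.61206
  25–29: 5 × 0.2665 × 0.968 = 1.28986
  30–34: 5 × 0.0997 × 0.951 = 0.47407
  35–39: 5 × 0.0182 × 0.946 = 0.08609
  40–44: 5 × 0.0019 × 0.943 = 0.00896
  45–49: 5 × 0.0001 × 0.940 = 0.00047
Sum = 4.47321
NRR = 0.49020 × 4.47321 = 2.19277
With NRR above 1 the population is above replacement fertility.

2.193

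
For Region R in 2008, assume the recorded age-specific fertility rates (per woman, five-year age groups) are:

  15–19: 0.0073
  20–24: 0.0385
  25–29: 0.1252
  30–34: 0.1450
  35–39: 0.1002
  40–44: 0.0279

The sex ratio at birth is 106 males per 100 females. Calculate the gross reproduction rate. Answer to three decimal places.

Proportion female at birth = 100 / (100 + 106) = 0.48544.
Sum of ASFRs = 0.0073 + 0.0385 + 0.1252 + 0.1450 + 0.1002 + 0.0279 = 0.4441
TFR = 5 × 0.4441 = 2.2205
GRR = 0.48544 × 2.2205 = 1.07792

1.078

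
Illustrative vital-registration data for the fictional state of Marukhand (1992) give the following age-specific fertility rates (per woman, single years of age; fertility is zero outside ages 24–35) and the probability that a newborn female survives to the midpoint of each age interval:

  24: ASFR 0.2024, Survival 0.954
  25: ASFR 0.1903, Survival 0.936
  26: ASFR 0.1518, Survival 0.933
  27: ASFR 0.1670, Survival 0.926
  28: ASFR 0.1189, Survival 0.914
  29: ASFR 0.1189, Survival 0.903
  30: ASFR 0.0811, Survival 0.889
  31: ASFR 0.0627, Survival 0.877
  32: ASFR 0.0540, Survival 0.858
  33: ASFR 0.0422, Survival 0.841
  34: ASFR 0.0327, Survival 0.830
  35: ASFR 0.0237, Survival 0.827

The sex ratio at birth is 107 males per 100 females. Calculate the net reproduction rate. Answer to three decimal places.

0.550

Proportion female at birth = 100 / (100 + 107) = 0.48309.
Survival-weighted fertility by age (1·fₓ·Sₓ):
  24: 1 × 0.2024 × 0.954 = 0.19309
  25: 1 × 0.1903 × 0.936 = 0.17812
  26: 1 × 0.1518 × 0.933 = 0.14163
  27: 1 × 0.1670 × 0.926 = 0.15464
  28: 1 × 0.1189 × 0.914 = 0.10867
  29: 1 × 0.1189 × 0.903 = 0.10737
  30: 1 × 0.0811 × 0.889 = 0.07210
  31: 1 × 0.0627 × 0.877 = 0.05499
  32: 1 × 0.0540 × 0.858 = 0.04633
  33: 1 × 0.0422 × 0.841 = 0.03549
  34: 1 × 0.0327 × 0.830 = 0.02714
  35: 1 × 0.0237 × 0.827 = 0.01960
Sum = 1.13917
NRR = 0.48309 × 1.13917 = 0.55032
NRR < 1, so the cohort does not fully replace itself.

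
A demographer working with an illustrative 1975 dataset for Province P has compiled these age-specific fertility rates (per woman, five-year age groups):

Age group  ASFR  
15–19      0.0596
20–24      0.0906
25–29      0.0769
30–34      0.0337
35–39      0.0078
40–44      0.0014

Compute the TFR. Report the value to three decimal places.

Sum of ASFRs = 0.0596 + 0.0906 + 0.0769 + 0.0337 + 0.0078 + 0.0014 = 0.2700
TFR = 5 × 0.2700 = 1.35

1.350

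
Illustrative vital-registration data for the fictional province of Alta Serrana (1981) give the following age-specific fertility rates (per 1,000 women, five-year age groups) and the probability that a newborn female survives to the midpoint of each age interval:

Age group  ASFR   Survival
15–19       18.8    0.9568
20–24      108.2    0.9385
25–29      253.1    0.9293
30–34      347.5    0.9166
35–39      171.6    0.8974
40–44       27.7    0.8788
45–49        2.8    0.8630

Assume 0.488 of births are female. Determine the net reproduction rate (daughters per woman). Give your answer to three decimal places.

2.084

Proportion female at birth = 0.488.
Each age group contributes 5 × ASFR × survival:
  15–19: 5 × 18.8/1000 × 0.9568 = 0.08994
  20–24: 5 × 108.2/1000 × 0.9385 = 0.50773
  25–29: 5 × 253.1/1000 × 0.9293 = 1.17603
  30–34: 5 × 347.5/1000 × 0.9166 = 1.59259
  35–39: 5 × 171.6/1000 × 0.8974 = 0.76997
  40–44: 5 × 27.7/1000 × 0.8788 = 0.12171
  45–49: 5 × 2.8/1000 × 0.8630 = 0.01208
Sum = 4.27005
NRR = 0.488 × 4.27005 = 2.08378
With NRR above 1 the population is above replacement fertility.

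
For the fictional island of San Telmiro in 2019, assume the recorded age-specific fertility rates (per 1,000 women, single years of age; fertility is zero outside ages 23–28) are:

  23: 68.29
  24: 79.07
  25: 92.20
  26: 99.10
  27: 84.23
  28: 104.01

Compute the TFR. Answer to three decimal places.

Sum of ASFRs = 68.29 + 79.07 + 92.20 + 99.10 + 84.23 + 104.01 = 526.90
TFR = 526.90 / 1000 = 0.5269

0.527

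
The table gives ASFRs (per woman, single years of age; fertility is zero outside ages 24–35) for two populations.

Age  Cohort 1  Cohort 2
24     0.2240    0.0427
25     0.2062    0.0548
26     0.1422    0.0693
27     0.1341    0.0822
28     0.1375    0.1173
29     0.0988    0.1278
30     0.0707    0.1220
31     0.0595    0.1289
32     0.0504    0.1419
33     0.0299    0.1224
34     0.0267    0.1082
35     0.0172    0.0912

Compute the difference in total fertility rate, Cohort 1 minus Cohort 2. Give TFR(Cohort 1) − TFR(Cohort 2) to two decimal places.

Cohort 1:
  Sum of ASFRs = 0.2240 + 0.2062 + 0.1422 + 0.1341 + 0.1375 + 0.0988 + 0.0707 + 0.0595 + 0.0504 + 0.0299 + 0.0267 + 0.0172 = 1.1972
  TFR = 1.1972
Cohort 2:
  Sum of ASFRs = 0.0427 + 0.0548 + 0.0693 + 0.0822 + 0.1173 + 0.1278 + 0.1220 + 0.1289 + 0.1419 + 0.1224 + 0.1082 + 0.0912 = 1.2087
  TFR = 1.2087
Difference = 1.1972 − 1.2087 = -0.0115

-0.01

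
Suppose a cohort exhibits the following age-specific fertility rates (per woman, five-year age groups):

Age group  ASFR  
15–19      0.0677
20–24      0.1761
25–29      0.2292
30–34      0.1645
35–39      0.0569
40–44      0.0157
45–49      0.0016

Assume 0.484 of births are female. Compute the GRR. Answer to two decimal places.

Proportion female at birth = 0.484.
Sum of ASFRs = 0.0677 + 0.1761 + 0.2292 + 0.1645 + 0.0569 + 0.0157 + 0.0016 = 0.7117
TFR = 5 × 0.7117 = 3.5585
GRR = 0.484 × 3.5585 = 1.72231

1.72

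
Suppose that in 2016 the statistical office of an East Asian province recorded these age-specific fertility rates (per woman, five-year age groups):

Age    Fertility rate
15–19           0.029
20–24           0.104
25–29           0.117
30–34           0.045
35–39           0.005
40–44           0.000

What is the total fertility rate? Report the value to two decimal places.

Sum of ASFRs = 0.029 + 0.104 + 0.117 + 0.045 + 0.005 + 0.000 = 0.300
TFR = 5 × 0.300 = 1.5

1.50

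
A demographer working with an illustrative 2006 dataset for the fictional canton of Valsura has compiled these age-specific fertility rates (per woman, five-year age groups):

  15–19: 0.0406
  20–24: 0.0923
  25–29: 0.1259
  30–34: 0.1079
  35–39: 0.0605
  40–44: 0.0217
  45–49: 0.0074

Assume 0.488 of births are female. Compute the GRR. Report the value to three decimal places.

1.113

Proportion female at birth = 0.488.
Sum of ASFRs = 0.0406 + 0.0923 + 0.1259 + 0.1079 + 0.0605 + 0.0217 + 0.0074 = 0.4563
TFR = 5 × 0.4563 = 2.2815
GRR = 0.488 × 2.2815 = 1.11337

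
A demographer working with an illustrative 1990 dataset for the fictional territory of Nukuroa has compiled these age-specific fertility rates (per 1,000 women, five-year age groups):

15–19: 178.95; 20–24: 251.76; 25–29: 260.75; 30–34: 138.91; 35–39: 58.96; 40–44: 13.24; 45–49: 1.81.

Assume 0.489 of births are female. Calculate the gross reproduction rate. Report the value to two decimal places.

Proportion female at birth = 0.489.
Sum of ASFRs = 178.95 + 251.76 + 260.75 + 138.91 + 58.96 + 13.24 + 1.81 = 904.38
TFR = 5 × 904.38 / 1000 = 4.5219
GRR = 0.489 × 4.5219 = 2.21121

2.21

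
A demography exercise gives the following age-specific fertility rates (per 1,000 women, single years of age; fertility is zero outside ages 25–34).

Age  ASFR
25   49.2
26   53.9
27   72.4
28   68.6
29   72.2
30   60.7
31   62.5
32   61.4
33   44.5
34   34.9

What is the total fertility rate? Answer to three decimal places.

Sum of ASFRs = 49.2 + 53.9 + 72.4 + 68.6 + 72.2 + 60.7 + 62.5 + 61.4 + 44.5 + 34.9 = 580.3
TFR = 580.3 / 1000 = 0.5803

0.580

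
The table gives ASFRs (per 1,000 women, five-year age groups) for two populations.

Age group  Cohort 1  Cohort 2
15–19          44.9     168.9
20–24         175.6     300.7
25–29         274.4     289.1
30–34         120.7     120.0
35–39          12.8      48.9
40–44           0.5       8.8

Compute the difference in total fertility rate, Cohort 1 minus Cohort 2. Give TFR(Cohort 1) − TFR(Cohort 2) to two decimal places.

Cohort 1:
  Sum of ASFRs = 44.9 + 175.6 + 274.4 + 120.7 + 12.8 + 0.5 = 628.9
  TFR = 5 × 628.9 / 1000 = 3.1445
Cohort 2:
  Sum of ASFRs = 168.9 + 300.7 + 289.1 + 120.0 + 48.9 + 8.8 = 936.4
  TFR = 5 × 936.4 / 1000 = 4.682
Difference = 3.1445 − 4.682 = -1.5375

-1.54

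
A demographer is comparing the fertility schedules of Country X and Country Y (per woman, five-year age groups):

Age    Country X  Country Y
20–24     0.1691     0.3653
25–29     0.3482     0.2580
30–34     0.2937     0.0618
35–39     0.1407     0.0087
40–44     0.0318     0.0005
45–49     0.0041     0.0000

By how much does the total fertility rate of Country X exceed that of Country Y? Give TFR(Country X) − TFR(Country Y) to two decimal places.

Country X:
  Sum of ASFRs = 0.1691 + 0.3482 + 0.2937 + 0.1407 + 0.0318 + 0.0041 = 0.9876
  TFR = 5 × 0.9876 = 4.938
Country Y:
  Sum of ASFRs = 0.3653 + 0.2580 + 0.0618 + 0.0087 + 0.0005 + 0.0000 = 0.6943
  TFR = 5 × 0.6943 = 3.4715
Difference = 4.938 − 3.4715 = 1.4665

1.47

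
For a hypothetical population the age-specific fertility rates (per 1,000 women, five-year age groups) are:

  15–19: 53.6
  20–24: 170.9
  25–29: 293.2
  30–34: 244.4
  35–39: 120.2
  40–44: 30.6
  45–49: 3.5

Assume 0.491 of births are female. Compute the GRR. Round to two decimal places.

Proportion female at birth = 0.491.
Sum of ASFRs = 53.6 + 170.9 + 293.2 + 244.4 + 120.2 + 30.6 + 3.5 = 916.4
TFR = 5 × 916.4 / 1000 = 4.582
GRR = 0.491 × 4.582 = 2.24976

2.25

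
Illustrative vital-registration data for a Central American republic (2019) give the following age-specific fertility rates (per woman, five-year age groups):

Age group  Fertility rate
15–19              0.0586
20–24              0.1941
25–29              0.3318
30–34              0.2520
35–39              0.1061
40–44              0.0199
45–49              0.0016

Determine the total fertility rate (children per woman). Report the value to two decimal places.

4.82

Sum of ASFRs = 0.0586 + 0.1941 + 0.3318 + 0.2520 + 0.1061 + 0.0199 + 0.0016 = 0.9641
TFR = 5 × 0.9641 = 4.8205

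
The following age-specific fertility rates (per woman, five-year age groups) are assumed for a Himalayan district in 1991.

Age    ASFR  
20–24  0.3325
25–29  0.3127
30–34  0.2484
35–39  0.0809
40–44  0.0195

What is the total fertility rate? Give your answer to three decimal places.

4.970

Sum of ASFRs = 0.3325 + 0.3127 + 0.2484 + 0.0809 + 0.0195 = 0.9940
TFR = 5 × 0.9940 = 4.97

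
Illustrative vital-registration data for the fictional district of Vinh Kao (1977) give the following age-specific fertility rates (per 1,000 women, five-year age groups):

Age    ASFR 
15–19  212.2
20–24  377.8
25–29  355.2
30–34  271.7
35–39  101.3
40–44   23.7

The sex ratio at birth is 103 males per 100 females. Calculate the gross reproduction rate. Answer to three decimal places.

Proportion female at birth = 100 / (100 + 103) = 0.49261.
Sum of ASFRs = 212.2 + 377.8 + 355.2 + 271.7 + 101.3 + 23.7 = 1341.9
TFR = 5 × 1341.9 / 1000 = 6.7095
GRR = 0.49261 × 6.7095 = 3.30517

3.305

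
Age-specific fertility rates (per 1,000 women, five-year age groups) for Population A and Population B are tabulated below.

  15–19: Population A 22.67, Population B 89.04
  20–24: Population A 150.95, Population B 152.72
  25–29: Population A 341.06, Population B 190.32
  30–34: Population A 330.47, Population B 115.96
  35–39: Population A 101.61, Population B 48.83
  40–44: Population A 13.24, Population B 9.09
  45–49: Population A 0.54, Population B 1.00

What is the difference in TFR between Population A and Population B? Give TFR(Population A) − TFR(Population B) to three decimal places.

Population A:
  Sum of ASFRs = 22.67 + 150.95 + 341.06 + 330.47 + 101.61 + 13.24 + 0.54 = 960.54
  TFR = 5 × 960.54 / 1000 = 4.8027
Population B:
  Sum of ASFRs = 89.04 + 152.72 + 190.32 + 115.96 + 48.83 + 9.09 + 1.00 = 606.96
  TFR = 5 × 606.96 / 1000 = 3.0348
Difference = 4.8027 − 3.0348 = 1.7679

1.768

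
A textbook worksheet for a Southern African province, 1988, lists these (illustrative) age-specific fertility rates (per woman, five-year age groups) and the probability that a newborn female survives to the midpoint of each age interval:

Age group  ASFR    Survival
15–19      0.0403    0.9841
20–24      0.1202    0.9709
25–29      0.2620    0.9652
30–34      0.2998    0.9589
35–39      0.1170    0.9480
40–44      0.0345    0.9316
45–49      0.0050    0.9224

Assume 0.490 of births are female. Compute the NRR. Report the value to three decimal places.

2.069

Proportion female at birth = 0.490.
Each age group contributes 5 × ASFR × survival:
  15–19: 5 × 0.0403 × 0.9841 = 0.19830
  20–24: 5 × 0.1202 × 0.9709 = 0.58351
  25–29: 5 × 0.2620 × 0.9652 = 1.26441
  30–34: 5 × 0.2998 × 0.9589 = 1.43739
  35–39: 5 × 0.1170 × 0.9480 = 0.55458
  40–44: 5 × 0.0345 × 0.9316 = 0.16070
  45–49: 5 × 0.0050 × 0.9224 = 0.02306
Sum = 4.22195
NRR = 0.490 × 4.22195 = 2.06876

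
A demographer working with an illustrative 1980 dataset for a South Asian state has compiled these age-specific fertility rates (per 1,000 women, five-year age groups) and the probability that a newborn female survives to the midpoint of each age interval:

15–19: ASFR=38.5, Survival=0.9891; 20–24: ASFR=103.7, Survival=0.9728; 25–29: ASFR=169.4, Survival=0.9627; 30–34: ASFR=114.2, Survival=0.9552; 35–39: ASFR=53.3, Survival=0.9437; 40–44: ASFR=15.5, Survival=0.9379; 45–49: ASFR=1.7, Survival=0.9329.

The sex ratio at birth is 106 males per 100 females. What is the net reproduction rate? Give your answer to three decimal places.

1.159

Proportion female at birth = 100 / (100 + 106) = 0.48544.
Each age group contributes 5 × ASFR × survival:
  15–19: 5 × 38.5/1000 × 0.9891 = 0.19040
  20–24: 5 × 103.7/1000 × 0.9728 = 0.50440
  25–29: 5 × 169.4/1000 × 0.9627 = 0.81541
  30–34: 5 × 114.2/1000 × 0.9552 = 0.54542
  35–39: 5 × 53.3/1000 × 0.9437 = 0.25150
  40–44: 5 × 15.5/1000 × 0.9379 = 0.07269
  45–49: 5 × 1.7/1000 × 0.9329 = 0.00793
Sum = 2.38775
NRR = 0.48544 × 2.38775 = 1.15911
With NRR above 1 the population is above replacement fertility.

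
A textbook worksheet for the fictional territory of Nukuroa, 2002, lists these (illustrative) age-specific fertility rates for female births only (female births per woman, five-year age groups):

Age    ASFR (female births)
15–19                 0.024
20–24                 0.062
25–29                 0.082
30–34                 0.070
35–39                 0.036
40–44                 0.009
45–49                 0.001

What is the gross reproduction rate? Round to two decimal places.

1.42

Sum of female ASFRs = 0.024 + 0.062 + 0.082 + 0.070 + 0.036 + 0.009 + 0.001 = 0.284
GRR = 5 × 0.284 = 1.42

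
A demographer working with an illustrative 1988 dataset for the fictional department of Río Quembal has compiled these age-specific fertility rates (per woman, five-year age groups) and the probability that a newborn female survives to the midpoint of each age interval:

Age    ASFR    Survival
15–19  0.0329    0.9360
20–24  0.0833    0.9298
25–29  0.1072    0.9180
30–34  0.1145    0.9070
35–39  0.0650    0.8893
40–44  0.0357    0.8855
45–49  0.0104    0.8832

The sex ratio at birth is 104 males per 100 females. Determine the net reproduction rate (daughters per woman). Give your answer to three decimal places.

1.003

Proportion female at birth = 100 / (100 + 104) = 0.49020.
Each age group contributes 5 × ASFR × survival:
  15–19: 5 × 0.0329 × 0.9360 = 0.15397
  20–24: 5 × 0.0833 × 0.9298 = 0.38726
  25–29: 5 × 0.1072 × 0.9180 = 0.49205
  30–34: 5 × 0.1145 × 0.9070 = 0.51926
  35–39: 5 × 0.0650 × 0.8893 = 0.28902
  40–44: 5 × 0.0357 × 0.8855 = 0.15806
  45–49: 5 × 0.0104 × 0.8832 = 0.04593
Sum = 2.04555
NRR = 0.49020 × 2.04555 = 1.00273
An NRR exceeding 1 indicates intrinsic growth under these rates.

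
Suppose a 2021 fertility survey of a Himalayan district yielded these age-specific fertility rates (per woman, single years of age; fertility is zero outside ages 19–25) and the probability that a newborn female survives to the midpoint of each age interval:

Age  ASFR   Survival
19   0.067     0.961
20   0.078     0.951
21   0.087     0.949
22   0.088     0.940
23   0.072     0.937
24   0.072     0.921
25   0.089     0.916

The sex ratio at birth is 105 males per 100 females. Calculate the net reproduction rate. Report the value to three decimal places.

0.253

Proportion female at birth = 100 / (100 + 105) = 0.48780.
Survival-weighted fertility by age (1·fₓ·Sₓ):
  19: 1 × 0.067 × 0.961 = 0.06439
  20: 1 × 0.078 × 0.951 = 0.07418
  21: 1 × 0.087 × 0.949 = 0.08256
  22: 1 × 0.088 × 0.940 = 0.08272
  23: 1 × 0.072 × 0.937 = 0.06746
  24: 1 × 0.072 × 0.921 = 0.06631
  25: 1 × 0.089 × 0.916 = 0.08152
Sum = 0.51914
NRR = 0.48780 × 0.51914 = 0.25324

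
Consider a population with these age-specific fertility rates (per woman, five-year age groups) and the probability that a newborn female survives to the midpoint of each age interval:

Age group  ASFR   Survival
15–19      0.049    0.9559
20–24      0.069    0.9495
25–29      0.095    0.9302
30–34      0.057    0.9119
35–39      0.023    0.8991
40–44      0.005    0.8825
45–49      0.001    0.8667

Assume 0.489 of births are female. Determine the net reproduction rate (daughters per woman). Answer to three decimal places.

Proportion female at birth = 0.489.
Survival-weighted fertility by age (5·fₓ·Sₓ):
  15–19: 5 × 0.049 × 0.9559 = 0.23420
  20–24: 5 × 0.069 × 0.9495 = 0.32758
  25–29: 5 × 0.095 × 0.9302 = 0.44185
  30–34: 5 × 0.057 × 0.9119 = 0.25989
  35–39: 5 × 0.023 × 0.8991 = 0.10340
  40–44: 5 × 0.005 × 0.8825 = 0.02206
  45–49: 5 × 0.001 × 0.8667 = 0.00433
Sum = 1.39331
NRR = 0.489 × 1.39331 = 0.68133

0.681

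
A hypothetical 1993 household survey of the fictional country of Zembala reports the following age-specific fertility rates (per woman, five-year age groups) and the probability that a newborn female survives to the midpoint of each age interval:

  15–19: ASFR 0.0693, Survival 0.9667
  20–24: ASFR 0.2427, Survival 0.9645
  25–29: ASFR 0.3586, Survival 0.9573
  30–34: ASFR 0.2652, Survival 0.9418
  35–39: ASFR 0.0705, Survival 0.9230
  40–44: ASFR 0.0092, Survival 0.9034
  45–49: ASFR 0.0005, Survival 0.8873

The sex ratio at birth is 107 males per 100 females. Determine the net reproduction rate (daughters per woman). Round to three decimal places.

2.338

Proportion female at birth = 100 / (100 + 107) = 0.48309.
Survival-weighted fertility by age (5·fₓ·Sₓ):
  15–19: 5 × 0.0693 × 0.9667 = 0.33496
  20–24: 5 × 0.2427 × 0.9645 = 1.17042
  25–29: 5 × 0.3586 × 0.9573 = 1.71644
  30–34: 5 × 0.2652 × 0.9418 = 1.24883
  35–39: 5 × 0.0705 × 0.9230 = 0.32536
  40–44: 5 × 0.0092 × 0.9034 = 0.04156
  45–49: 5 × 0.0005 × 0.8873 = 0.00222
Sum = 4.83979
NRR = 0.48309 × 4.83979 = 2.33805
An NRR exceeding 1 indicates intrinsic growth under these rates.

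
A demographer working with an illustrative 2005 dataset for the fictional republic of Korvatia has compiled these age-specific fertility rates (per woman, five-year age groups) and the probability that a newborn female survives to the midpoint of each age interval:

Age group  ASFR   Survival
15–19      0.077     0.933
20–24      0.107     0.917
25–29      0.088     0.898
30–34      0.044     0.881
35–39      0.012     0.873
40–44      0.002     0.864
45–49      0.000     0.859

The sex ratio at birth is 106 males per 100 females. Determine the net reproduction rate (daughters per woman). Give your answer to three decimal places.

Proportion female at birth = 100 / (100 + 106) = 0.48544.
Each age group contributes 5 × ASFR × survival:
  15–19: 5 × 0.077 × 0.933 = 0.35921
  20–24: 5 × 0.107 × 0.917 = 0.49060
  25–29: 5 × 0.088 × 0.898 = 0.39512
  30–34: 5 × 0.044 × 0.881 = 0.19382
  35–39: 5 × 0.012 × 0.873 = 0.05238
  40–44: 5 × 0.002 × 0.864 = 0.00864
  45–49: 5 × 0.000 × 0.859 = 0.00000
Sum = 1.49977
NRR = 0.48544 × 1.49977 = 0.72805

0.728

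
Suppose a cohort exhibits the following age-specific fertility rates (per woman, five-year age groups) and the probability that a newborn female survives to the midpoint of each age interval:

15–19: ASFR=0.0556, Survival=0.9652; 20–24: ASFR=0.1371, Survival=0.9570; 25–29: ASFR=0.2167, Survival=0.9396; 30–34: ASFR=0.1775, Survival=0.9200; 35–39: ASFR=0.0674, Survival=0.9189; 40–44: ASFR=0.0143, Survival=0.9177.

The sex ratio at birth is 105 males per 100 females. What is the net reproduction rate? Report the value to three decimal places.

Proportion female at birth = 100 / (100 + 105) = 0.48780.
Survival-weighted fertility by age (5·fₓ·Sₓ):
  15–19: 5 × 0.0556 × 0.9652 = 0.26833
  20–24: 5 × 0.1371 × 0.9570 = 0.65602
  25–29: 5 × 0.2167 × 0.9396 = 1.01806
  30–34: 5 × 0.1775 × 0.9200 = 0.81650
  35–39: 5 × 0.0674 × 0.9189 = 0.30967
  40–44: 5 × 0.0143 × 0.9177 = 0.06562
Sum = 3.13420
NRR = 0.48780 × 3.13420 = 1.52886
With NRR above 1 the population is above replacement fertility.

1.529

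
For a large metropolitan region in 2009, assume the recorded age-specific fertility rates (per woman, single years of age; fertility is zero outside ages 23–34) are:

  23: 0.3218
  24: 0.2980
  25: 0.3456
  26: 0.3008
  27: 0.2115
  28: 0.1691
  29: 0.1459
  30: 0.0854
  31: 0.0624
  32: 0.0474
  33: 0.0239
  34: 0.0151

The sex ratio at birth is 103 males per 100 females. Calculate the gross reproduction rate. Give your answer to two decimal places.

1.00

Proportion female at birth = 100 / (100 + 103) = 0.49261.
Sum of ASFRs = 0.3218 + 0.2980 + 0.3456 + 0.3008 + 0.2115 + 0.1691 + 0.1459 + 0.0854 + 0.0624 + 0.0474 + 0.0239 + 0.0151 = 2.0269
TFR = 2.0269
GRR = 0.49261 × 2.0269 = 0.99847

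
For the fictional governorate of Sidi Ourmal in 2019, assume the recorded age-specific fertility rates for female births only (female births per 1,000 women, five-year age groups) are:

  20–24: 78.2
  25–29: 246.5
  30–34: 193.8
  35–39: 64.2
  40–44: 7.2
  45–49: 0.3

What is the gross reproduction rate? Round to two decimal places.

Sum of female ASFRs = 78.2 + 246.5 + 193.8 + 64.2 + 7.2 + 0.3 = 590.2
GRR = 5 × 590.2 / 1000 = 2.951

2.95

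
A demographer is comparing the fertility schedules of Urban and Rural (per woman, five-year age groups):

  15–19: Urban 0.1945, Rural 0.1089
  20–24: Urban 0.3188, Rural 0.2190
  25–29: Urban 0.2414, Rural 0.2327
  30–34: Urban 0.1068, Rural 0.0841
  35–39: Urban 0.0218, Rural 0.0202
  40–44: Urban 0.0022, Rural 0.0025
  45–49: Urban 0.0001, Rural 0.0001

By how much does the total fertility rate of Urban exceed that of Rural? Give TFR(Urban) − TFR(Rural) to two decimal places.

Urban:
  Sum of ASFRs = 0.1945 + 0.3188 + 0.2414 + 0.1068 + 0.0218 + 0.0022 + 0.0001 = 0.8856
  TFR = 5 × 0.8856 = 4.428
Rural:
  Sum of ASFRs = 0.1089 + 0.2190 + 0.2327 + 0.0841 + 0.0202 + 0.0025 + 0.0001 = 0.6675
  TFR = 5 × 0.6675 = 3.3375
Difference = 4.428 − 3.3375 = 1.0905

1.09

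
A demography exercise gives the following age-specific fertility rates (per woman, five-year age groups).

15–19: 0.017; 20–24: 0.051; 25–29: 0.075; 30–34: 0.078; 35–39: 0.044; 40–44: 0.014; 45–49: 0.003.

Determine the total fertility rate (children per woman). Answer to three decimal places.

1.410

Sum of ASFRs = 0.017 + 0.051 + 0.075 + 0.078 + 0.044 + 0.014 + 0.003 = 0.282
TFR = 5 × 0.282 = 1.41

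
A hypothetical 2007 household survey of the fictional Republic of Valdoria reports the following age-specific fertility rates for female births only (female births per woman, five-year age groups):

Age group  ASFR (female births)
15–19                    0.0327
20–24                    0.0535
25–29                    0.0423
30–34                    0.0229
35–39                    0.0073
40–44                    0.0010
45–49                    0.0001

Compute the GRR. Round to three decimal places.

Sum of female ASFRs = 0.0327 + 0.0535 + 0.0423 + 0.0229 + 0.0073 + 0.0010 + 0.0001 = 0.1598
GRR = 5 × 0.1598 = 0.799

0.799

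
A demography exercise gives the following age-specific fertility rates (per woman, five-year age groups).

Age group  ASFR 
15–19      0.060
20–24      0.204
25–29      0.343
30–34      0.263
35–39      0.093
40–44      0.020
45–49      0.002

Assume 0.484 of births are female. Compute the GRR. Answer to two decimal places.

2.38

Proportion female at birth = 0.484.
Sum of ASFRs = 0.060 + 0.204 + 0.343 + 0.263 + 0.093 + 0.020 + 0.002 = 0.985
TFR = 5 × 0.985 = 4.925
GRR = 0.484 × 4.925 = 2.38370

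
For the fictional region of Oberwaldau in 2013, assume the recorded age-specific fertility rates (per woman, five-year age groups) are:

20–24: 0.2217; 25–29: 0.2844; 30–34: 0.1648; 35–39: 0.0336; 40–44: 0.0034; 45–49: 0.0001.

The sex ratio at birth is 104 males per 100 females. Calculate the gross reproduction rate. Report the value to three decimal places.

Proportion female at birth = 100 / (100 + 104) = 0.49020.
Sum of ASFRs = 0.2217 + 0.2844 + 0.1648 + 0.0336 + 0.0034 + 0.0001 = 0.7080
TFR = 5 × 0.7080 = 3.54
GRR = 0.49020 × 3.54 = 1.73531

1.735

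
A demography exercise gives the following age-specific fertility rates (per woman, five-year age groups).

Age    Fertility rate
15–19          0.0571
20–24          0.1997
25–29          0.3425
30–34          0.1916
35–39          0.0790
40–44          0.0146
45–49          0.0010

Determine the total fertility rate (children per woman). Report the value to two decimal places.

Sum of ASFRs = 0.0571 + 0.1997 + 0.3425 + 0.1916 + 0.0790 + 0.0146 + 0.0010 = 0.8855
TFR = 5 × 0.8855 = 4.4275

4.43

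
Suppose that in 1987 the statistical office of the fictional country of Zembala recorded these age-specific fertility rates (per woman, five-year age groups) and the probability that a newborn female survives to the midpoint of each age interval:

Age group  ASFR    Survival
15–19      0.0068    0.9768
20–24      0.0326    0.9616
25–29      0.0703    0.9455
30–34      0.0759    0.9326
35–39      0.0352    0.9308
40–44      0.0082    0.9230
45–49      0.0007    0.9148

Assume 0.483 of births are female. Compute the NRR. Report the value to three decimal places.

0.522

Proportion female at birth = 0.483.
Each age group contributes 5 × ASFR × survival:
  15–19: 5 × 0.0068 × 0.9768 = 0.03321
  20–24: 5 × 0.0326 × 0.9616 = 0.15674
  25–29: 5 × 0.0703 × 0.9455 = 0.33234
  30–34: 5 × 0.0759 × 0.9326 = 0.35392
  35–39: 5 × 0.0352 × 0.9308 = 0.16382
  40–44: 5 × 0.0082 × 0.9230 = 0.03784
  45–49: 5 × 0.0007 × 0.9148 = 0.00320
Sum = 1.08107
NRR = 0.483 × 1.08107 = 0.52216
An NRR under 1 implies long-run decline under these rates.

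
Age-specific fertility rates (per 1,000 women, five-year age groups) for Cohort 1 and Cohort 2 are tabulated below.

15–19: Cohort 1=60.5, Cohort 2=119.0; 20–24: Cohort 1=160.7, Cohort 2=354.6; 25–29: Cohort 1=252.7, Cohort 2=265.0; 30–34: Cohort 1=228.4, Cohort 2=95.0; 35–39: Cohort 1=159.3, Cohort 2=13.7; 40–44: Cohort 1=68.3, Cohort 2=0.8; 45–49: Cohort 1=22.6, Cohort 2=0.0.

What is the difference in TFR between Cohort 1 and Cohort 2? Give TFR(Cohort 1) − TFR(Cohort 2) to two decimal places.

Cohort 1:
  Sum of ASFRs = 60.5 + 160.7 + 252.7 + 228.4 + 159.3 + 68.3 + 22.6 = 952.5
  TFR = 5 × 952.5 / 1000 = 4.7625
Cohort 2:
  Sum of ASFRs = 119.0 + 354.6 + 265.0 + 95.0 + 13.7 + 0.8 + 0.0 = 848.1
  TFR = 5 × 848.1 / 1000 = 4.2405
Difference = 4.7625 − 4.2405 = 0.522

0.52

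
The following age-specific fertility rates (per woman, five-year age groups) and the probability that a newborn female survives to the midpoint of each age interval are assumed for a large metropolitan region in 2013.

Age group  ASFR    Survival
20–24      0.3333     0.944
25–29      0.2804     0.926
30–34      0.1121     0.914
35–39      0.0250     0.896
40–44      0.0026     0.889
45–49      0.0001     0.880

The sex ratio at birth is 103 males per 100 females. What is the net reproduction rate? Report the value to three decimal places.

1.728

Proportion female at birth = 100 / (100 + 103) = 0.49261.
Weighting each age-specific rate by interval width and survival:
  20–24: 5 × 0.3333 × 0.944 = 1.57318
  25–29: 5 × 0.2804 × 0.926 = 1.29825
  30–34: 5 × 0.1121 × 0.914 = 0.51230
  35–39: 5 × 0.0250 × 0.896 = 0.11200
  40–44: 5 × 0.0026 × 0.889 = 0.01156
  45–49: 5 × 0.0001 × 0.880 = 0.00044
Sum = 3.50773
NRR = 0.49261 × 3.50773 = 1.72794
An NRR exceeding 1 indicates intrinsic growth under these rates.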